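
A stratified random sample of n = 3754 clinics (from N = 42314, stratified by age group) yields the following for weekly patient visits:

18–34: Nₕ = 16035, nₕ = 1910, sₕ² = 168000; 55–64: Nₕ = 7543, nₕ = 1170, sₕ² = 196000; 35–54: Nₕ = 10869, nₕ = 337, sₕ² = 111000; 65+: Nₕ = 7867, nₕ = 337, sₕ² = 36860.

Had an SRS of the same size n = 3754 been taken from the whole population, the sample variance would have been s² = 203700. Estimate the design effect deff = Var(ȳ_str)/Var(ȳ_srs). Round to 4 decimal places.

Var(ȳ_str) = Σ Wₕ²(1−fₕ)sₕ²/nₕ with Wₕ = Nₕ/42314:
  18–34: (16035/42314)²·(1−1910/16035)·168000/1910 = 11.126669
  55–64: (7543/42314)²·(1−1170/7543)·196000/1170 = 4.4976957
  35–54: (10869/42314)²·(1−337/10869)·111000/337 = 21.058399
  65+: (7867/42314)²·(1−337/7867)·36860/337 = 3.6187734
  → Var(ȳ_str) = 40.301537.
Var(ȳ_srs) = (1 − 3754/42314)·203700/3754 = 49.448111.
deff = 40.301537 / 49.448111 = 0.8150.

0.8150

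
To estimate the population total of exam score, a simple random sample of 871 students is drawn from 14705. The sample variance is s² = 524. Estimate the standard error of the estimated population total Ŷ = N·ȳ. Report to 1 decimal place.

11062.7

Var(Ŷ) = N²·Var(ȳ) = N²·(1 − n/N)·s²/n.
f = 871/14705 = 0.05923155; Var(ȳ) = 0.94076845·524/871 = 0.56597321.
Var(Ŷ) = 14705² · 0.56597321 = 1.2238436 × 10^8.
SE(Ŷ) = √(1.2238436 × 10^8) = 11062.7.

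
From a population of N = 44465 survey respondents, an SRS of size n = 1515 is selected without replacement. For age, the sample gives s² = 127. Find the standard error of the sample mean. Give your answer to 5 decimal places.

Under SRS without replacement, Var(ȳ) = (1 − f)·s²/n with f = n/N = 1515/44465 = 0.03407174.
Var(ȳ) = (1 − 0.03407174)·127/1515 = 0.96592826·0.083828383 = 0.080972204.
SE(ȳ) = √(0.080972204) = 0.28456.

0.28456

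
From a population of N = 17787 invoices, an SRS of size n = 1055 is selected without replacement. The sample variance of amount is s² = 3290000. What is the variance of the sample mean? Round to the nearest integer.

Under SRS without replacement, Var(ȳ) = (1 − f)·s²/n with f = n/N = 1055/17787 = 0.05931298.
Var(ȳ) = (1 − 0.05931298)·3290000/1055 = 0.94068702·3118.4834 = 2933.5169.

2934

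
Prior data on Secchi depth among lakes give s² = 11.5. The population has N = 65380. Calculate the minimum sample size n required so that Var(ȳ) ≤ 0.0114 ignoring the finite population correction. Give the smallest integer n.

Without fpc, n₀ = s²/D = 11.5/0.0114 = 1008.7719.
Rounding up, n = 1009.

1009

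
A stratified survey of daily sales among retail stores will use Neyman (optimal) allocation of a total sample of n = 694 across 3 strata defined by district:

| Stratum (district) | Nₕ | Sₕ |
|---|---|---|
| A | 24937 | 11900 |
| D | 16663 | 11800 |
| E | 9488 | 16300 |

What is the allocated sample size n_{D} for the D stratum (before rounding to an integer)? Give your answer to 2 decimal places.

Neyman allocation: nₕ = n·NₕSₕ / Σⱼ NⱼSⱼ.
Σ NⱼSⱼ = 24937·11900 + 16663·11800 + 9488·16300 = 6.480281 × 10^8.
n_{D} = 694·16663·11800 / (6.480281 × 10^8) = 210.57.

210.57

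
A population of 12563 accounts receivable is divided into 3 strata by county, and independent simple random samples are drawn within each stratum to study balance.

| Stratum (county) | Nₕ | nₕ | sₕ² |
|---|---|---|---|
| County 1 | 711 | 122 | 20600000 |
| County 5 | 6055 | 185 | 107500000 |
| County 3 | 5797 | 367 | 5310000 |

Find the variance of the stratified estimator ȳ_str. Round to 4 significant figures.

Var(ȳ_str) = Σₕ Wₕ²(1 − fₕ)sₕ²/nₕ with Wₕ = Nₕ/N, N = 12563.
County 1: Wₕ = 0.05659476; term = 0.05659476²·(1 − 0.17158931)·20600000/122 = 448.02842.
County 5: Wₕ = 0.48197087; term = 0.48197087²·(1 − 0.03055326)·107500000/185 = 130858.6.
County 3: Wₕ = 0.46143437; term = 0.46143437²·(1 − 0.06330861)·5310000/367 = 2885.6581.
Sum = 134192.29.

134200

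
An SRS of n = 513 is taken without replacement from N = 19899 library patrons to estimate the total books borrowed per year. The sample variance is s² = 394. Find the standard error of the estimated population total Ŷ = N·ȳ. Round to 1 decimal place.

17212.7

Var(Ŷ) = N²·Var(ȳ) = N²·(1 − n/N)·s²/n.
f = 513/19899 = 0.02578019; Var(ȳ) = 0.97421981·394/513 = 0.7482312.
Var(Ŷ) = 19899² · 0.7482312 = 2.9627726 × 10^8.
SE(Ŷ) = √(2.9627726 × 10^8) = 17212.7.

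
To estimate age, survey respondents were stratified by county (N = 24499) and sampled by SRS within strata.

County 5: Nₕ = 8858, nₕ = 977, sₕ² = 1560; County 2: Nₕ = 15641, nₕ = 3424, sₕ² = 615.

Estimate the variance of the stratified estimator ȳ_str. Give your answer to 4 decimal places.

0.2429

Var(ȳ_str) = Σₕ Wₕ²(1 − fₕ)sₕ²/nₕ with Wₕ = Nₕ/N, N = 24499.
County 5: Wₕ = 0.36156578; term = 0.36156578²·(1 − 0.11029578)·1560/977 = 0.18571643.
County 2: Wₕ = 0.63843422; term = 0.63843422²·(1 − 0.21891183)·615/3424 = 0.057183895.
Sum = 0.24290033.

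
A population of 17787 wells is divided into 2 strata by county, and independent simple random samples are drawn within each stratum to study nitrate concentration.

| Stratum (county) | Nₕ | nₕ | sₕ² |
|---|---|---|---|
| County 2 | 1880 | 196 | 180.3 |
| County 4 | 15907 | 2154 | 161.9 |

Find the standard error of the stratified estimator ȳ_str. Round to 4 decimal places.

Var(ȳ_str) = Σₕ Wₕ²(1 − fₕ)sₕ²/nₕ with Wₕ = Nₕ/N, N = 17787.
County 2: Wₕ = 0.10569517; term = 0.10569517²·(1 − 0.10425532)·180.3/196 = 0.0092052202.
County 4: Wₕ = 0.89430483; term = 0.89430483²·(1 − 0.13541208)·161.9/2154 = 0.05197344.
Sum = 0.06117866.
SE = √(0.06117866) = 0.2473.

0.2473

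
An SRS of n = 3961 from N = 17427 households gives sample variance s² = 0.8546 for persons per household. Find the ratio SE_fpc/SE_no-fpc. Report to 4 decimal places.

f = n/N = 3961/17427 = 0.22729099.
SE_no-fpc = √(s²/n) = 0.014688553; SE_fpc = √((1−f)s²/n) = 0.012911807.
Ratio = √(1−f) = 0.87903869.

0.8790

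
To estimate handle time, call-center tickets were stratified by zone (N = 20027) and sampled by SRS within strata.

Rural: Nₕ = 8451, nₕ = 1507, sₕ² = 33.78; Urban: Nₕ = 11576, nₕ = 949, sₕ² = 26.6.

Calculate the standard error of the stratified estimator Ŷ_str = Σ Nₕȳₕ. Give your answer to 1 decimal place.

Var(Ŷ_str) = Σₕ Nₕ²(1 − fₕ)sₕ²/nₕ.
Rural: 8451²·(1 − 1507/8451)·33.78/1507 = 1.3154193 × 10^6.
Urban: 11576²·(1 − 949/11576)·26.6/949 = 3.4481379 × 10^6.
Sum = 4.7635572 × 10^6.
SE = √(4.7635572 × 10^6) = 2182.6.

2182.6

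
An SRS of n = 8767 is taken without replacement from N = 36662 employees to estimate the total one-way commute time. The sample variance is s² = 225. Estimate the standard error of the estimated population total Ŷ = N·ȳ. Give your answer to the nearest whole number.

5123

Var(Ŷ) = N²·Var(ȳ) = N²·(1 − n/N)·s²/n.
f = 8767/36662 = 0.23913043; Var(ȳ) = 0.76086957·225/8767 = 0.019527279.
Var(Ŷ) = 36662² · 0.019527279 = 2.624666 × 10^7.
SE(Ŷ) = √(2.624666 × 10^7) = 5123.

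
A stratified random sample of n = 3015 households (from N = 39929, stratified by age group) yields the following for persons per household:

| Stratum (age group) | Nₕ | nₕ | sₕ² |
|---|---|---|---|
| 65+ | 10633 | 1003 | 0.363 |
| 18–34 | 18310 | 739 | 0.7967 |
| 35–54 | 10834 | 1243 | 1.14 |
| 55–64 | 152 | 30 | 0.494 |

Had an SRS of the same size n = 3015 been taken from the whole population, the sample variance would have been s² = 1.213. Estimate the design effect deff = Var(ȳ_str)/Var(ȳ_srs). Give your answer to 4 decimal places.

Var(ȳ_str) = Σ Wₕ²(1−fₕ)sₕ²/nₕ with Wₕ = Nₕ/39929:
  65+: (10633/39929)²·(1−1003/10633)·0.363/1003 = 2.3244003 × 10^-5
  18–34: (18310/39929)²·(1−739/18310)·0.7967/739 = 2.1754962 × 10^-4
  35–54: (10834/39929)²·(1−1243/10834)·1.14/1243 = 5.9773623 × 10^-5
  55–64: (152/39929)²·(1−30/152)·0.494/30 = 1.9152799 × 10^-7
  → Var(ȳ_str) = 3.0075877 × 10^-4.
Var(ȳ_srs) = (1 − 3015/39929)·1.213/3015 = 3.719428 × 10^-4.
deff = (3.0075877 × 10^-4) / (3.719428 × 10^-4) = 0.8086.

0.8086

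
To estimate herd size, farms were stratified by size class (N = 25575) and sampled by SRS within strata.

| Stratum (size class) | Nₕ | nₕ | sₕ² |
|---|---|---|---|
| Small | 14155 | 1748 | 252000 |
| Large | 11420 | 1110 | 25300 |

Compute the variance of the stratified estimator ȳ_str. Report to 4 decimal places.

42.8112

Var(ȳ_str) = Σₕ Wₕ²(1 − fₕ)sₕ²/nₕ with Wₕ = Nₕ/N, N = 25575.
Small: Wₕ = 0.55347019; term = 0.55347019²·(1 − 0.12348993)·252000/1748 = 38.708334.
Large: Wₕ = 0.44652981; term = 0.44652981²·(1 − 0.09719790)·25300/1110 = 4.1029009.
Sum = 42.811235.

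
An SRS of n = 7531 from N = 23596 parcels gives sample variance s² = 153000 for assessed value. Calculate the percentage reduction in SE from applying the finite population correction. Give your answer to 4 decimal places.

f = n/N = 7531/23596 = 0.31916427.
SE_no-fpc = √(s²/n) = 4.5073304; SE_fpc = √((1−f)s²/n) = 3.7191232.
Ratio = √(1−f) = 0.82512771. Reduction = 100·(1 − 0.82512771) = 17.4872%.

17.4872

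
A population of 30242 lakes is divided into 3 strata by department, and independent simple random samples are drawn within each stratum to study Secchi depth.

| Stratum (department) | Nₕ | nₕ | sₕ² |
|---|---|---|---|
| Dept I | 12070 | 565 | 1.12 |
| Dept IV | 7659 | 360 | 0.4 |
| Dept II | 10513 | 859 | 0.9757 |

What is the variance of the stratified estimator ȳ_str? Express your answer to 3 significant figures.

Var(ȳ_str) = Σₕ Wₕ²(1 − fₕ)sₕ²/nₕ with Wₕ = Nₕ/N, N = 30242.
Dept I: Wₕ = 0.39911382; term = 0.39911382²·(1 − 0.04681027)·1.12/565 = 3.0098333 × 10^-4.
Dept IV: Wₕ = 0.25325706; term = 0.25325706²·(1 − 0.04700353)·0.4/360 = 6.791597 × 10^-5.
Dept II: Wₕ = 0.34762913; term = 0.34762913²·(1 − 0.08170836)·0.9757/859 = 1.2604804 × 10^-4.
Sum = 4.9494734 × 10^-4.

4.95 × 10^-4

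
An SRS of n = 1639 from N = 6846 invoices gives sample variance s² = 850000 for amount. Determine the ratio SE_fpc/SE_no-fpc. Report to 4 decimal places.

f = n/N = 1639/6846 = 0.23940987.
SE_no-fpc = √(s²/n) = 22.772986; SE_fpc = √((1−f)s²/n) = 19.860735.
Ratio = √(1−f) = 0.87211818.

0.8721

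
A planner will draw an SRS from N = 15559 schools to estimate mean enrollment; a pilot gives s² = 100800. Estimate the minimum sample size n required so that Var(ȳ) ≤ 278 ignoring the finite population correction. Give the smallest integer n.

Without fpc, n₀ = s²/D = 100800/278 = 362.5899.
Rounding up, n = 363.

363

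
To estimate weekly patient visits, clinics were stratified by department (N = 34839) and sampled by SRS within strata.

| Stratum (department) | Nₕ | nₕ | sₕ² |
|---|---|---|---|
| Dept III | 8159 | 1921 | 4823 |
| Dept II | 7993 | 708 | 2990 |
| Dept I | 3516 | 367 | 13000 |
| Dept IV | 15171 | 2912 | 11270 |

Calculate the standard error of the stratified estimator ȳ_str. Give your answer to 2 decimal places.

1.11

Var(ȳ_str) = Σₕ Wₕ²(1 − fₕ)sₕ²/nₕ with Wₕ = Nₕ/N, N = 34839.
Dept III: Wₕ = 0.23419157; term = 0.23419157²·(1 − 0.23544552)·4823/1921 = 0.10527878.
Dept II: Wₕ = 0.22942679; term = 0.22942679²·(1 − 0.08857751)·2990/708 = 0.20260303.
Dept I: Wₕ = 0.10092138; term = 0.10092138²·(1 − 0.10437998)·13000/367 = 0.32312269.
Dept IV: Wₕ = 0.43546026; term = 0.43546026²·(1 − 0.19194516)·11270/2912 = 0.5930215.
Sum = 1.224026.
SE = √(1.224026) = 1.11.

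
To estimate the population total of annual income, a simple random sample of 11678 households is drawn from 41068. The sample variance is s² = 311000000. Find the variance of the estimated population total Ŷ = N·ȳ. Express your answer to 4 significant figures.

3.214 × 10^13

Var(Ŷ) = N²·Var(ȳ) = N²·(1 − n/N)·s²/n.
f = 11678/41068 = 0.28435765; Var(ȳ) = 0.71564235·311000000/11678 = 19058.466.
Var(Ŷ) = 41068² · 19058.466 = 3.2143639 × 10^13.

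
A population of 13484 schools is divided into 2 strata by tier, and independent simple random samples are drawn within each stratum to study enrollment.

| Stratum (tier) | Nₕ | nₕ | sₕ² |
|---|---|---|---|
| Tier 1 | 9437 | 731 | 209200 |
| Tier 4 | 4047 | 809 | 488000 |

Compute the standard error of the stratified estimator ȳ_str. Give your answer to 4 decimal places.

Var(ȳ_str) = Σₕ Wₕ²(1 − fₕ)sₕ²/nₕ with Wₕ = Nₕ/N, N = 13484.
Tier 1: Wₕ = 0.69986651; term = 0.69986651²·(1 − 0.07746106)·209200/731 = 129.31814.
Tier 4: Wₕ = 0.30013349; term = 0.30013349²·(1 − 0.19990116)·488000/809 = 43.475428.
Sum = 172.79357.
SE = √(172.79357) = 13.1451.

13.1451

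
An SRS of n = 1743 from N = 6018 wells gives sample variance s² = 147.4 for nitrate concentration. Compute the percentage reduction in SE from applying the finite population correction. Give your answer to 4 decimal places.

f = n/N = 1743/6018 = 0.28963111.
SE_no-fpc = √(s²/n) = 0.29080378; SE_fpc = √((1−f)s²/n) = 0.24509927.
Ratio = √(1−f) = 0.84283385. Reduction = 100·(1 − 0.84283385) = 15.7166%.

15.7166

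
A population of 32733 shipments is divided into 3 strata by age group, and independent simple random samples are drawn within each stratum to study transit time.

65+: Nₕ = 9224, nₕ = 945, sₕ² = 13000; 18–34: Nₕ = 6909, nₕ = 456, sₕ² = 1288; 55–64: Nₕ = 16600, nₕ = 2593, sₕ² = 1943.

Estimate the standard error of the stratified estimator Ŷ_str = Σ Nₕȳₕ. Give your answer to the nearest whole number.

36752

Var(Ŷ_str) = Σₕ Nₕ²(1 − fₕ)sₕ²/nₕ.
65+: 9224²·(1 − 945/9224)·13000/945 = 1.0505306 × 10^9.
18–34: 6909²·(1 − 456/6909)·1288/456 = 1.2592962 × 10^8.
55–64: 16600²·(1 − 2593/16600)·1943/2593 = 1.7423023 × 10^8.
Sum = 1.3506905 × 10^9.
SE = √(1.3506905 × 10^9) = 36752.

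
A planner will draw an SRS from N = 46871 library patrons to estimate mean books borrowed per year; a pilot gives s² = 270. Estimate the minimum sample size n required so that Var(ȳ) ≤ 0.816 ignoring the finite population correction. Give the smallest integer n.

331

Without fpc, n₀ = s²/D = 270/0.816 = 330.8824.
Rounding up, n = 331.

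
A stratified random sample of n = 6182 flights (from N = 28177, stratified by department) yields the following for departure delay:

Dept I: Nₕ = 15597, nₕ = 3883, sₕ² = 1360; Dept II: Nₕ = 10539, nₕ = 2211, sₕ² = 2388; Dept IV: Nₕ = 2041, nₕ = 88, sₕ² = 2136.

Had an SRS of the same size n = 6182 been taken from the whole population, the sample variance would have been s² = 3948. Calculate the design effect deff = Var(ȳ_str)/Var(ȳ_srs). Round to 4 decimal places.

Var(ȳ_str) = Σ Wₕ²(1−fₕ)sₕ²/nₕ with Wₕ = Nₕ/28177:
  Dept I: (15597/28177)²·(1−3883/15597)·1360/3883 = 0.08059875
  Dept II: (10539/28177)²·(1−2211/10539)·2388/2211 = 0.11939776
  Dept IV: (2041/28177)²·(1−88/2041)·2136/88 = 0.12186369
  → Var(ȳ_str) = 0.3218602.
Var(ȳ_srs) = (1 − 6182/28177)·3948/6182 = 0.498514.
deff = 0.3218602 / 0.498514 = 0.6456.

0.6456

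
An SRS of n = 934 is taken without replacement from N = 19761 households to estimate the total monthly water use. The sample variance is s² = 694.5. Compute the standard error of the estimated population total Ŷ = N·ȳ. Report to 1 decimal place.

16632.5

Var(Ŷ) = N²·Var(ȳ) = N²·(1 − n/N)·s²/n.
f = 934/19761 = 0.04726481; Var(ȳ) = 0.95273519·694.5/934 = 0.70843103.
Var(Ŷ) = 19761² · 0.70843103 = 2.7664028 × 10^8.
SE(Ŷ) = √(2.7664028 × 10^8) = 16632.5.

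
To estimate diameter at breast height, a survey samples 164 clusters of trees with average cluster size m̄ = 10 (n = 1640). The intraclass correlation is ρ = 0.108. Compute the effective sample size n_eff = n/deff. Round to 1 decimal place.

831.6

deff = 1 + (10 − 1)·0.108 = 1 + 0.972 = 1.972.
n_eff = 1640 / 1.972 = 831.6.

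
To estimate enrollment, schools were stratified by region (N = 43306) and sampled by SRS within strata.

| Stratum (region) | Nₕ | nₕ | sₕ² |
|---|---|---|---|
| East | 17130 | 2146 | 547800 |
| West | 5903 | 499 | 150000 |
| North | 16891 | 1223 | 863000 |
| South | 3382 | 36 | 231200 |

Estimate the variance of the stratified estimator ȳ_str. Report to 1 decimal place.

178.4

Var(ȳ_str) = Σₕ Wₕ²(1 − fₕ)sₕ²/nₕ with Wₕ = Nₕ/N, N = 43306.
East: Wₕ = 0.39555720; term = 0.39555720²·(1 − 0.12527729)·547800/2146 = 34.936653.
West: Wₕ = 0.13630906; term = 0.13630906²·(1 − 0.08453329)·150000/499 = 5.1130812.
North: Wₕ = 0.39003833; term = 0.39003833²·(1 − 0.07240542)·863000/1223 = 99.57656.
South: Wₕ = 0.07809541; term = 0.07809541²·(1 − 0.01064459)·231200/36 = 38.751519.
Sum = 178.37781.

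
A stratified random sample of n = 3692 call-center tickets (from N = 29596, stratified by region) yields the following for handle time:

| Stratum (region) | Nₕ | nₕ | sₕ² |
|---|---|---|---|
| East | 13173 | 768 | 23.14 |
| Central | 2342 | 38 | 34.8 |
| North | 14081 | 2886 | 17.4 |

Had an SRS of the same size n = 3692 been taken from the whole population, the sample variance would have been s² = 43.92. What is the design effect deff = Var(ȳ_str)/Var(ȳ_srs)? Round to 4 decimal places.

Var(ȳ_str) = Σ Wₕ²(1−fₕ)sₕ²/nₕ with Wₕ = Nₕ/29596:
  East: (13173/29596)²·(1−768/13173)·23.14/768 = 0.0056210514
  Central: (2342/29596)²·(1−38/2342)·34.8/38 = 0.0056415569
  North: (14081/29596)²·(1−2886/14081)·17.4/2886 = 0.0010850368
  → Var(ȳ_str) = 0.012347645.
Var(ȳ_srs) = (1 − 3692/29596)·43.92/3692 = 0.010412007.
deff = 0.012347645 / 0.010412007 = 1.1859.

1.1859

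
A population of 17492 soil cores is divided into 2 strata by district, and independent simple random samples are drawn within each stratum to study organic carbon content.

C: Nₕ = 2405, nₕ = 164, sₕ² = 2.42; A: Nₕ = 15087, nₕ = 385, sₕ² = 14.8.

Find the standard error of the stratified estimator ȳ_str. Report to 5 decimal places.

Var(ȳ_str) = Σₕ Wₕ²(1 − fₕ)sₕ²/nₕ with Wₕ = Nₕ/N, N = 17492.
C: Wₕ = 0.13749142; term = 0.13749142²·(1 − 0.06819127)·2.42/164 = 2.5992588 × 10^-4.
A: Wₕ = 0.86250858; term = 0.86250858²·(1 − 0.02551866)·14.8/385 = 0.027867715.
Sum = 0.028127641.
SE = √(0.028127641) = 0.16771.

0.16771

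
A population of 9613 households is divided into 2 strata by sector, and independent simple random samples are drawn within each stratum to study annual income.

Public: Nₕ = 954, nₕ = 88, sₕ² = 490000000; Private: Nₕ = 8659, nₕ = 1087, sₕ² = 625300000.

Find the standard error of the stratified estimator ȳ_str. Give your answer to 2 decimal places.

676.71

Var(ȳ_str) = Σₕ Wₕ²(1 − fₕ)sₕ²/nₕ with Wₕ = Nₕ/N, N = 9613.
Public: Wₕ = 0.09924061; term = 0.09924061²·(1 − 0.09224319)·490000000/88 = 49780.791.
Private: Wₕ = 0.90075939; term = 0.90075939²·(1 − 0.12553413)·625300000/1087 = 408149.57.
Sum = 457930.36.
SE = √(457930.36) = 676.71.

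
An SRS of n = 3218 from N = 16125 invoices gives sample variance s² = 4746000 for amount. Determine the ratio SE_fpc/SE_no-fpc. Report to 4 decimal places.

f = n/N = 3218/16125 = 0.19956589.
SE_no-fpc = √(s²/n) = 38.403504; SE_fpc = √((1−f)s²/n) = 34.358456.
Ratio = √(1−f) = 0.89466983.

0.8947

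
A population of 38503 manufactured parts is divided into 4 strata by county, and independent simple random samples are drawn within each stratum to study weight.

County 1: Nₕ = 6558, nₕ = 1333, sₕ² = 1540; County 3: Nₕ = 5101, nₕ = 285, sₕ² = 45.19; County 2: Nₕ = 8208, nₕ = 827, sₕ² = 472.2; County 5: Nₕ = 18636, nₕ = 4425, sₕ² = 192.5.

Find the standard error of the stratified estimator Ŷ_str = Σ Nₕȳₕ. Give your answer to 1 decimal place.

Var(Ŷ_str) = Σₕ Nₕ²(1 − fₕ)sₕ²/nₕ.
County 1: 6558²·(1 − 1333/6558)·1540/1333 = 3.9586607 × 10^7.
County 3: 5101²·(1 − 285/5101)·45.19/285 = 3.8952854 × 10^6.
County 2: 8208²·(1 − 827/8208)·472.2/827 = 3.4591789 × 10^7.
County 5: 18636²·(1 − 4425/18636)·192.5/4425 = 1.1521123 × 10^7.
Sum = 8.9594804 × 10^7.
SE = √(8.9594804 × 10^7) = 9465.5.

9465.5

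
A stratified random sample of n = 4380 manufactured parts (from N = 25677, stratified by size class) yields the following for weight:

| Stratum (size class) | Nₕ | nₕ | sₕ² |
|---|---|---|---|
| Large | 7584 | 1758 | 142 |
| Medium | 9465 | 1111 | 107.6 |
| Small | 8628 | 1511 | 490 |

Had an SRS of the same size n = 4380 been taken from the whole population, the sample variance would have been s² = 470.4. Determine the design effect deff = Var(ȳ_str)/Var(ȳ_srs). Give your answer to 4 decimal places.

Var(ȳ_str) = Σ Wₕ²(1−fₕ)sₕ²/nₕ with Wₕ = Nₕ/25677:
  Large: (7584/25677)²·(1−1758/7584)·142/1758 = 0.0054131457
  Medium: (9465/25677)²·(1−1111/9465)·107.6/1111 = 0.011615148
  Small: (8628/25677)²·(1−1511/8628)·490/1511 = 0.030203005
  → Var(ȳ_str) = 0.047231299.
Var(ȳ_srs) = (1 − 4380/25677)·470.4/4380 = 0.089077363.
deff = 0.047231299 / 0.089077363 = 0.5302.

0.5302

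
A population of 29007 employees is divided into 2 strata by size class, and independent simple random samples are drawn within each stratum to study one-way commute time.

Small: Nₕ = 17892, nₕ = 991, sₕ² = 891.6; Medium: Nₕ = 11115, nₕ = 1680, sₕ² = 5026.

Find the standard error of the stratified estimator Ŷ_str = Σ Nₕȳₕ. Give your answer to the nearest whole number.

24203

Var(Ŷ_str) = Σₕ Nₕ²(1 − fₕ)sₕ²/nₕ.
Small: 17892²·(1 − 991/17892)·891.6/991 = 2.7206188 × 10^8.
Medium: 11115²·(1 − 1680/11115)·5026/1680 = 3.1373616 × 10^8.
Sum = 5.8579804 × 10^8.
SE = √(5.8579804 × 10^8) = 24203.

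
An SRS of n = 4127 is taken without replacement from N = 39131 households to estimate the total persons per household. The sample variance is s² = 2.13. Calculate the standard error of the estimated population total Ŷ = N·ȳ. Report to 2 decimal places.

840.80

Var(Ŷ) = N²·Var(ȳ) = N²·(1 − n/N)·s²/n.
f = 4127/39131 = 0.10546625; Var(ȳ) = 0.89453375·2.13/4127 = 4.6168085 × 10^-4.
Var(Ŷ) = 39131² · (4.6168085 × 10^-4) = 706941.95.
SE(Ŷ) = √(706941.95) = 840.80.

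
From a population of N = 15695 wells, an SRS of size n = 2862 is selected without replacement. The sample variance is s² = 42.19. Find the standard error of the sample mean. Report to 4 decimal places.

Under SRS without replacement, Var(ȳ) = (1 − f)·s²/n with f = n/N = 2862/15695 = 0.18235107.
Var(ȳ) = (1 − 0.18235107)·42.19/2862 = 0.81764893·0.01474144 = 0.012053322.
SE(ȳ) = √(0.012053322) = 0.1098.

0.1098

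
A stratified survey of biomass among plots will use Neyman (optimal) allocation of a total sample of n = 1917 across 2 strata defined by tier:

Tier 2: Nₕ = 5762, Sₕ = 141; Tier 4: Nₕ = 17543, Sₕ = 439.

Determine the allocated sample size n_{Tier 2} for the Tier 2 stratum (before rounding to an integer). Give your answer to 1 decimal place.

Neyman allocation: nₕ = n·NₕSₕ / Σⱼ NⱼSⱼ.
Σ NⱼSⱼ = 5762·141 + 17543·439 = 8.513819 × 10^6.
n_{Tier 2} = 1917·5762·141 / (8.513819 × 10^6) = 182.9.

182.9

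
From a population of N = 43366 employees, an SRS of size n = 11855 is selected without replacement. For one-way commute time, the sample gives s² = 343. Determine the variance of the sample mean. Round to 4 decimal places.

Under SRS without replacement, Var(ȳ) = (1 − f)·s²/n with f = n/N = 11855/43366 = 0.27337084.
Var(ȳ) = (1 − 0.27337084)·343/11855 = 0.72662916·0.02893294 = 0.021023518.

0.0210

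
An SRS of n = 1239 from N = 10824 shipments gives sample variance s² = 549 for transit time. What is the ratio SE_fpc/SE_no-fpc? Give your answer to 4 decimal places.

0.9410

f = n/N = 1239/10824 = 0.11446785.
SE_no-fpc = √(s²/n) = 0.66565702; SE_fpc = √((1−f)s²/n) = 0.62640135.
Ratio = √(1−f) = 0.94102718.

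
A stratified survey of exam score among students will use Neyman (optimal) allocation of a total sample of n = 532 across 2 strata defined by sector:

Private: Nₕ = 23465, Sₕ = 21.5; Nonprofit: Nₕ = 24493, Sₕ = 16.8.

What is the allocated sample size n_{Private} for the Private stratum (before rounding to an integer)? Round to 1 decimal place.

293.0

Neyman allocation: nₕ = n·NₕSₕ / Σⱼ NⱼSⱼ.
Σ NⱼSⱼ = 23465·21.5 + 24493·16.8 = 915979.9.
n_{Private} = 532·23465·21.5 / 915979.9 = 293.0.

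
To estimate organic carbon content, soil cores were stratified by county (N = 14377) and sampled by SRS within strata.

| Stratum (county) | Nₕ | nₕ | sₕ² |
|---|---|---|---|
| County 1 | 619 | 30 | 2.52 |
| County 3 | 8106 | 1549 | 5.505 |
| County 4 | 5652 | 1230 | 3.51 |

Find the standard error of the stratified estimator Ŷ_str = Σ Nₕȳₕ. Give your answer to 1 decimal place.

Var(Ŷ_str) = Σₕ Nₕ²(1 − fₕ)sₕ²/nₕ.
County 1: 619²·(1 − 30/619)·2.52/30 = 30625.644.
County 3: 8106²·(1 − 1549/8106)·5.505/1549 = 188893.79.
County 4: 5652²·(1 − 1230/5652)·3.51/1230 = 71321.899.
Sum = 290841.33.
SE = √(290841.33) = 539.3.

539.3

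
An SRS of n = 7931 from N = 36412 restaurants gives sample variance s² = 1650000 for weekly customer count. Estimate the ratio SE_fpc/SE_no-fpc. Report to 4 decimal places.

f = n/N = 7931/36412 = 0.21781281.
SE_no-fpc = √(s²/n) = 14.423744; SE_fpc = √((1−f)s²/n) = 12.756553.
Ratio = √(1−f) = 0.88441347.

0.8844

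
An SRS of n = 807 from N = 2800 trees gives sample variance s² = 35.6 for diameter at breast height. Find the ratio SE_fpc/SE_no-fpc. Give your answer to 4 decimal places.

f = n/N = 807/2800 = 0.28821429.
SE_no-fpc = √(s²/n) = 0.21003334; SE_fpc = √((1−f)s²/n) = 0.17719965.
Ratio = √(1−f) = 0.84367394.

0.8437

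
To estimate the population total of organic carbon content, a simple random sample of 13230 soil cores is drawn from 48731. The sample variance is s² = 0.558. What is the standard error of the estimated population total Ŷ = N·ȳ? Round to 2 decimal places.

270.12

Var(Ŷ) = N²·Var(ȳ) = N²·(1 − n/N)·s²/n.
f = 13230/48731 = 0.27149043; Var(ȳ) = 0.72850957·0.558/13230 = 3.0726254 × 10^-5.
Var(Ŷ) = 48731² · (3.0726254 × 10^-5) = 72965.954.
SE(Ŷ) = √(72965.954) = 270.12.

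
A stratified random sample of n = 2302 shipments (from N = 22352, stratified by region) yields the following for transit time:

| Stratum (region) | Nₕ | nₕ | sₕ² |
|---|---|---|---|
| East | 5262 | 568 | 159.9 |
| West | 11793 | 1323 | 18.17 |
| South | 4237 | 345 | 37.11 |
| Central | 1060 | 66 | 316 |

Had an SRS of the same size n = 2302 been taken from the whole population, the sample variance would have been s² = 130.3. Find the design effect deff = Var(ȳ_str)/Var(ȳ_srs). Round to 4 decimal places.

0.6098

Var(ȳ_str) = Σ Wₕ²(1−fₕ)sₕ²/nₕ with Wₕ = Nₕ/22352:
  East: (5262/22352)²·(1−568/5262)·159.9/568 = 0.013917502
  West: (11793/22352)²·(1−1323/11793)·18.17/1323 = 0.0033941676
  South: (4237/22352)²·(1−345/4237)·37.11/345 = 0.0035503435
  Central: (1060/22352)²·(1−66/1060)·316/66 = 0.010097239
  → Var(ȳ_str) = 0.030959252.
Var(ȳ_srs) = (1 − 2302/22352)·130.3/2302 = 0.050773498.
deff = 0.030959252 / 0.050773498 = 0.6098.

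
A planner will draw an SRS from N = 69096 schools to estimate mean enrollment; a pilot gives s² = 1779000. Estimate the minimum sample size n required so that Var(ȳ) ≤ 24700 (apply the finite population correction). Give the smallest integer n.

72

Without fpc, n₀ = s²/D = 1779000/24700 = 72.0243.
With fpc, (1 − n/N)·s²/n ≤ D requires n ≥ n₀/(1 + n₀/N) = 72.0243/(1 + 72.0243/69096) = 71.9493.
Rounding up, n = 72.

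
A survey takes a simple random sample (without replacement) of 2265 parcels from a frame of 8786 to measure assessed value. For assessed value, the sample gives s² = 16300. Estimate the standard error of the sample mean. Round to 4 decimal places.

Under SRS without replacement, Var(ȳ) = (1 − f)·s²/n with f = n/N = 2265/8786 = 0.25779649.
Var(ȳ) = (1 − 0.25779649)·16300/2265 = 0.74220351·7.196468 = 5.3412438.
SE(ȳ) = √(5.3412438) = 2.3111.

2.3111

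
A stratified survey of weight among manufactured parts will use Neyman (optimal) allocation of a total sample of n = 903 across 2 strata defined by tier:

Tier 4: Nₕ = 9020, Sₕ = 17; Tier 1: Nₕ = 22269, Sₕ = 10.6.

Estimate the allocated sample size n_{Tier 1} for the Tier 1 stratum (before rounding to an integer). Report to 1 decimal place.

Neyman allocation: nₕ = n·NₕSₕ / Σⱼ NⱼSⱼ.
Σ NⱼSⱼ = 9020·17 + 22269·10.6 = 389391.4.
n_{Tier 1} = 903·22269·10.6 / 389391.4 = 547.4.

547.4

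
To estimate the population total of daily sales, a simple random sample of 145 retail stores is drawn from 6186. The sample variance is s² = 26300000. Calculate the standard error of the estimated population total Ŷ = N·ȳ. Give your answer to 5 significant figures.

2.6035 × 10^6

Var(Ŷ) = N²·Var(ȳ) = N²·(1 − n/N)·s²/n.
f = 145/6186 = 0.02344003; Var(ȳ) = 0.97655997·26300000/145 = 177127.77.
Var(Ŷ) = 6186² · 177127.77 = 6.7780768 × 10^12.
SE(Ŷ) = √(6.7780768 × 10^12) = 2.6035 × 10^6.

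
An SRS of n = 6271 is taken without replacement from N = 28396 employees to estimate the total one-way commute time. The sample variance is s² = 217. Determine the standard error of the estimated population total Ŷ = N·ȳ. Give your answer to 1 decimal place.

4662.6

Var(Ŷ) = N²·Var(ȳ) = N²·(1 − n/N)·s²/n.
f = 6271/28396 = 0.22084096; Var(ȳ) = 0.77915904·217/6271 = 0.02696181.
Var(Ŷ) = 28396² · 0.02696181 = 2.1740192 × 10^7.
SE(Ŷ) = √(2.1740192 × 10^7) = 4662.6.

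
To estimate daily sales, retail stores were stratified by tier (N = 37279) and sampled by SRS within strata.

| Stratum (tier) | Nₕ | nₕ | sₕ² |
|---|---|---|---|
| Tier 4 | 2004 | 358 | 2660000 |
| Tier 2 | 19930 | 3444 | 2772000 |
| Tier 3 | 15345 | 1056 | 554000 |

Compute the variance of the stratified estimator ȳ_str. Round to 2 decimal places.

290.70

Var(ȳ_str) = Σₕ Wₕ²(1 − fₕ)sₕ²/nₕ with Wₕ = Nₕ/N, N = 37279.
Tier 4: Wₕ = 0.05375681; term = 0.05375681²·(1 − 0.17864271)·2660000/358 = 17.635901.
Tier 2: Wₕ = 0.53461734; term = 0.53461734²·(1 − 0.17280482)·2772000/3444 = 190.29359.
Tier 3: Wₕ = 0.41162585; term = 0.41162585²·(1 − 0.06881720)·554000/1056 = 82.772499.
Sum = 290.70199.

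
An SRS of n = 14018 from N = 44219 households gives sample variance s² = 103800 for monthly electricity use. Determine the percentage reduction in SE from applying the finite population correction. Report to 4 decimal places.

17.3570

f = n/N = 14018/44219 = 0.31701305.
SE_no-fpc = √(s²/n) = 2.7211698; SE_fpc = √((1−f)s²/n) = 2.2488571.
Ratio = √(1−f) = 0.82643025. Reduction = 100·(1 − 0.82643025) = 17.3570%.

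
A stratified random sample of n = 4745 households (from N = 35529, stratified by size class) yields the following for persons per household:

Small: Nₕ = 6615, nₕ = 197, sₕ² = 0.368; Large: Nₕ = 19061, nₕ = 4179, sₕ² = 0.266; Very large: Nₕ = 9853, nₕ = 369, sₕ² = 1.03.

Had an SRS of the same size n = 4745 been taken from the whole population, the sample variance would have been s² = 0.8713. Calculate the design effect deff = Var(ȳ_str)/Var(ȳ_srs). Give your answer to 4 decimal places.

1.7836

Var(ȳ_str) = Σ Wₕ²(1−fₕ)sₕ²/nₕ with Wₕ = Nₕ/35529:
  Small: (6615/35529)²·(1−197/6615)·0.368/197 = 6.2826836 × 10^-5
  Large: (19061/35529)²·(1−4179/19061)·0.266/4179 = 1.4303762 × 10^-5
  Very large: (9853/35529)²·(1−369/9853)·1.03/369 = 2.0663549 × 10^-4
  → Var(ȳ_str) = 2.8376609 × 10^-4.
Var(ȳ_srs) = (1 − 4745/35529)·0.8713/4745 = 1.5910124 × 10^-4.
deff = (2.8376609 × 10^-4) / (1.5910124 × 10^-4) = 1.7836.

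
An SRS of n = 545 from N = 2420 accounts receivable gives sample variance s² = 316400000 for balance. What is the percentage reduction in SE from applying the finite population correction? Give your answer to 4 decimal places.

11.9777

f = n/N = 545/2420 = 0.22520661.
SE_no-fpc = √(s²/n) = 761.93862; SE_fpc = √((1−f)s²/n) = 670.67627.
Ratio = √(1−f) = 0.88022349. Reduction = 100·(1 − 0.88022349) = 11.9777%.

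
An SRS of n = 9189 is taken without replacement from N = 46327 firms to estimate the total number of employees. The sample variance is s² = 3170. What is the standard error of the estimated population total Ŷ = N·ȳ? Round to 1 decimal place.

24362.5

Var(Ŷ) = N²·Var(ȳ) = N²·(1 − n/N)·s²/n.
f = 9189/46327 = 0.19835085; Var(ȳ) = 0.80164915·3170/9189 = 0.27655107.
Var(Ŷ) = 46327² · 0.27655107 = 5.935314 × 10^8.
SE(Ŷ) = √(5.935314 × 10^8) = 24362.5.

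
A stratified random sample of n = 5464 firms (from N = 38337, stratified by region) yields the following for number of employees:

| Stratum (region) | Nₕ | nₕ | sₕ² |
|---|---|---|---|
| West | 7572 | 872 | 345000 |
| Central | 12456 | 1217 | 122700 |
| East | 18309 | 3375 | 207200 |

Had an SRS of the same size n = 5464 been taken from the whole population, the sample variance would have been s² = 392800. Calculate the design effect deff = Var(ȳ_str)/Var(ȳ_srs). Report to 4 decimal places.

0.5626

Var(ȳ_str) = Σ Wₕ²(1−fₕ)sₕ²/nₕ with Wₕ = Nₕ/38337:
  West: (7572/38337)²·(1−872/7572)·345000/872 = 13.656889
  Central: (12456/38337)²·(1−1217/12456)·122700/1217 = 9.6033776
  East: (18309/38337)²·(1−3375/18309)·207200/3375 = 11.42143
  → Var(ȳ_str) = 34.681697.
Var(ȳ_srs) = (1 − 5464/38337)·392800/5464 = 61.64275.
deff = 34.681697 / 61.64275 = 0.5626.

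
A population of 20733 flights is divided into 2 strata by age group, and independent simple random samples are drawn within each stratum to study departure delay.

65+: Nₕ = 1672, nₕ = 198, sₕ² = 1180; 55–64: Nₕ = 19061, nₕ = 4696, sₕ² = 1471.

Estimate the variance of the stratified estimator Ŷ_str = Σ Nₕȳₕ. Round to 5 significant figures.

1.0046 × 10^8

Var(Ŷ_str) = Σₕ Nₕ²(1 − fₕ)sₕ²/nₕ.
65+: 1672²·(1 − 198/1672)·1180/198 = 1.4687591 × 10^7.
55–64: 19061²·(1 − 4696/19061)·1471/4696 = 8.5770096 × 10^7.
Sum = 1.0045769 × 10^8.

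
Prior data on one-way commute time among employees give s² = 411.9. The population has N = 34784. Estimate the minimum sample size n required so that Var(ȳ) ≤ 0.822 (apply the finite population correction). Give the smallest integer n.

Without fpc, n₀ = s²/D = 411.9/0.822 = 501.0949.
With fpc, (1 − n/N)·s²/n ≤ D requires n ≥ n₀/(1 + n₀/N) = 501.0949/(1 + 501.0949/34784) = 493.9787.
Rounding up, n = 494.

494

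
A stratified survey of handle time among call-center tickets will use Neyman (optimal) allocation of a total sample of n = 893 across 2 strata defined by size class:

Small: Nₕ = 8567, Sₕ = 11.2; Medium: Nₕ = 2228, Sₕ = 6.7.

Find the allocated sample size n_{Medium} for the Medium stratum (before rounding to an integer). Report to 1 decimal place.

Neyman allocation: nₕ = n·NₕSₕ / Σⱼ NⱼSⱼ.
Σ NⱼSⱼ = 8567·11.2 + 2228·6.7 = 110878.
n_{Medium} = 893·2228·6.7 / 110878 = 120.2.

120.2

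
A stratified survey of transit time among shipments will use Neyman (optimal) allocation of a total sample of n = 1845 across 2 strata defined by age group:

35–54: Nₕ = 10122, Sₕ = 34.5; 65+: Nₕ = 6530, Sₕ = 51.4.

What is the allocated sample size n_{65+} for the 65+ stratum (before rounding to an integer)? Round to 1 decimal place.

Neyman allocation: nₕ = n·NₕSₕ / Σⱼ NⱼSⱼ.
Σ NⱼSⱼ = 10122·34.5 + 6530·51.4 = 684851.
n_{65+} = 1845·6530·51.4 / 684851 = 904.2.

904.2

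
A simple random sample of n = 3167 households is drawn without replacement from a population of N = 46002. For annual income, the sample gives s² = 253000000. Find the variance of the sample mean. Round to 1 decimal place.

74386.6

Under SRS without replacement, Var(ȳ) = (1 − f)·s²/n with f = n/N = 3167/46002 = 0.06884483.
Var(ȳ) = (1 − 0.06884483)·253000000/3167 = 0.93115517·79886.328 = 74386.567.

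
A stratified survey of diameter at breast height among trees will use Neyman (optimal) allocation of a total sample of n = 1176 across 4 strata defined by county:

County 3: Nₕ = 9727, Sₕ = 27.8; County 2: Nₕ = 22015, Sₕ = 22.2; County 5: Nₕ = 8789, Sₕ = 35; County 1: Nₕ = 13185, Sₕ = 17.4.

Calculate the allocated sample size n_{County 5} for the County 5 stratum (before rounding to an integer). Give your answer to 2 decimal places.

Neyman allocation: nₕ = n·NₕSₕ / Σⱼ NⱼSⱼ.
Σ NⱼSⱼ = 9727·27.8 + 22015·22.2 + 8789·35 + 13185·17.4 = 1.2961776 × 10^6.
n_{County 5} = 1176·8789·35 / (1.2961776 × 10^6) = 279.09.

279.09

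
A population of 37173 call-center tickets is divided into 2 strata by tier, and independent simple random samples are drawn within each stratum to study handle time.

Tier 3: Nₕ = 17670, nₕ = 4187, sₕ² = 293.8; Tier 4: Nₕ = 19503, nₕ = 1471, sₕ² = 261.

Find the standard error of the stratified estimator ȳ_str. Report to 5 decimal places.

Var(ȳ_str) = Σₕ Wₕ²(1 − fₕ)sₕ²/nₕ with Wₕ = Nₕ/N, N = 37173.
Tier 3: Wₕ = 0.47534501; term = 0.47534501²·(1 − 0.23695529)·293.8/4187 = 0.012098087.
Tier 4: Wₕ = 0.52465499; term = 0.52465499²·(1 − 0.07542429)·261/1471 = 0.045156256.
Sum = 0.057254343.
SE = √(0.057254343) = 0.23928.

0.23928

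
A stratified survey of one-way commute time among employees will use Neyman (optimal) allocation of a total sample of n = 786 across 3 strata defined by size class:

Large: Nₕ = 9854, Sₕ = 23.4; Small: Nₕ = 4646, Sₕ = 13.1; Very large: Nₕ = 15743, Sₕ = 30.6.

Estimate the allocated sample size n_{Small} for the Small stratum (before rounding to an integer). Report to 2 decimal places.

61.87

Neyman allocation: nₕ = n·NₕSₕ / Σⱼ NⱼSⱼ.
Σ NⱼSⱼ = 9854·23.4 + 4646·13.1 + 15743·30.6 = 773182.
n_{Small} = 786·4646·13.1 / 773182 = 61.87.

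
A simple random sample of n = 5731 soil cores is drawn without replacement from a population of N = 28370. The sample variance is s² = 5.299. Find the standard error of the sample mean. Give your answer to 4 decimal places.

0.0272

Under SRS without replacement, Var(ȳ) = (1 − f)·s²/n with f = n/N = 5731/28370 = 0.20200916.
Var(ȳ) = (1 − 0.20200916)·5.299/5731 = 0.79799084·9.2462049 × 10^-4 = 7.3783867 × 10^-4.
SE(ȳ) = √(7.3783867 × 10^-4) = 0.0272.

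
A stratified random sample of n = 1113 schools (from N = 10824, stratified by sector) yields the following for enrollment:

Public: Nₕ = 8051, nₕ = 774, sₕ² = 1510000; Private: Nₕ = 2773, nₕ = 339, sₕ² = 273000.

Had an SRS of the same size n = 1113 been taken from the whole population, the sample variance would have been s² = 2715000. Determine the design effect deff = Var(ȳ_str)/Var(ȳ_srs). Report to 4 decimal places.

0.4670

Var(ȳ_str) = Σ Wₕ²(1−fₕ)sₕ²/nₕ with Wₕ = Nₕ/10824:
  Public: (8051/10824)²·(1−774/8051)·1510000/774 = 975.5794
  Private: (2773/10824)²·(1−339/2773)·273000/339 = 46.393573
  → Var(ȳ_str) = 1021.973.
Var(ȳ_srs) = (1 − 1113/10824)·2715000/1113 = 2188.5216.
deff = 1021.973 / 2188.5216 = 0.4670.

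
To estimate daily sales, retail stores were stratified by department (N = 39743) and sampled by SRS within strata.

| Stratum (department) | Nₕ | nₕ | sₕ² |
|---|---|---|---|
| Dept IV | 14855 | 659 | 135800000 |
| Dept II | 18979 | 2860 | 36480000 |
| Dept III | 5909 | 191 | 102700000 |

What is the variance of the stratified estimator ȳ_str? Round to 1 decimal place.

Var(ȳ_str) = Σₕ Wₕ²(1 − fₕ)sₕ²/nₕ with Wₕ = Nₕ/N, N = 39743.
Dept IV: Wₕ = 0.37377651; term = 0.37377651²·(1 − 0.04436217)·135800000/659 = 27512.605.
Dept II: Wₕ = 0.47754322; term = 0.47754322²·(1 − 0.15069287)·36480000/2860 = 2470.4662.
Dept III: Wₕ = 0.14868027; term = 0.14868027²·(1 − 0.03232357)·102700000/191 = 11502.015.
Sum = 41485.086.

41485.1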